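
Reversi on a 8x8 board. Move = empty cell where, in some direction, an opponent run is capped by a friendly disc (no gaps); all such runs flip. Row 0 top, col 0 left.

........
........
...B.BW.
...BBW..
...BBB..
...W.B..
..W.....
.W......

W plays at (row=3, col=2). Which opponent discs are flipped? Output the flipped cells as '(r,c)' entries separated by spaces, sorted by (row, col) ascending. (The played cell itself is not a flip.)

Dir NW: first cell '.' (not opp) -> no flip
Dir N: first cell '.' (not opp) -> no flip
Dir NE: opp run (2,3), next='.' -> no flip
Dir W: first cell '.' (not opp) -> no flip
Dir E: opp run (3,3) (3,4) capped by W -> flip
Dir SW: first cell '.' (not opp) -> no flip
Dir S: first cell '.' (not opp) -> no flip
Dir SE: opp run (4,3), next='.' -> no flip

Answer: (3,3) (3,4)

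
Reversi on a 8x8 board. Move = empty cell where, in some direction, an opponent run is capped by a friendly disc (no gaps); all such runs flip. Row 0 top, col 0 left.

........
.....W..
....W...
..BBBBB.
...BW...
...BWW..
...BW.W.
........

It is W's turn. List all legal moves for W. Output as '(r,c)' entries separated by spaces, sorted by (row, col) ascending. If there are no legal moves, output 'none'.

(2,1): flips 2 -> legal
(2,2): flips 1 -> legal
(2,3): no bracket -> illegal
(2,5): no bracket -> illegal
(2,6): flips 1 -> legal
(2,7): no bracket -> illegal
(3,1): no bracket -> illegal
(3,7): no bracket -> illegal
(4,1): no bracket -> illegal
(4,2): flips 3 -> legal
(4,5): no bracket -> illegal
(4,6): flips 1 -> legal
(4,7): no bracket -> illegal
(5,2): flips 1 -> legal
(6,2): flips 2 -> legal
(7,2): flips 1 -> legal
(7,3): no bracket -> illegal
(7,4): no bracket -> illegal

Answer: (2,1) (2,2) (2,6) (4,2) (4,6) (5,2) (6,2) (7,2)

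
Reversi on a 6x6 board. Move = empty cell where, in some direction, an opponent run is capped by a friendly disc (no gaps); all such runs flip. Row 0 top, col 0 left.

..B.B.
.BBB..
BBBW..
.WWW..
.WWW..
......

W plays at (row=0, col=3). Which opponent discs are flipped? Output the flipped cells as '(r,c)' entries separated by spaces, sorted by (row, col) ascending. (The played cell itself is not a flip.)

Dir NW: edge -> no flip
Dir N: edge -> no flip
Dir NE: edge -> no flip
Dir W: opp run (0,2), next='.' -> no flip
Dir E: opp run (0,4), next='.' -> no flip
Dir SW: opp run (1,2) (2,1), next='.' -> no flip
Dir S: opp run (1,3) capped by W -> flip
Dir SE: first cell '.' (not opp) -> no flip

Answer: (1,3)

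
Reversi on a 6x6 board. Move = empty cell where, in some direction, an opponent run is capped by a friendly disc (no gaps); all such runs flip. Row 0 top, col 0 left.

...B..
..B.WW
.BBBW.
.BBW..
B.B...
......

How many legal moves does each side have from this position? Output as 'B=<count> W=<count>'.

-- B to move --
(0,4): no bracket -> illegal
(0,5): flips 1 -> legal
(1,3): no bracket -> illegal
(2,5): flips 2 -> legal
(3,4): flips 1 -> legal
(3,5): no bracket -> illegal
(4,3): flips 1 -> legal
(4,4): flips 1 -> legal
B mobility = 5
-- W to move --
(0,1): no bracket -> illegal
(0,2): no bracket -> illegal
(0,4): no bracket -> illegal
(1,0): no bracket -> illegal
(1,1): flips 1 -> legal
(1,3): flips 1 -> legal
(2,0): flips 3 -> legal
(3,0): flips 2 -> legal
(3,4): no bracket -> illegal
(4,1): flips 2 -> legal
(4,3): no bracket -> illegal
(5,0): no bracket -> illegal
(5,1): flips 1 -> legal
(5,2): no bracket -> illegal
(5,3): no bracket -> illegal
W mobility = 6

Answer: B=5 W=6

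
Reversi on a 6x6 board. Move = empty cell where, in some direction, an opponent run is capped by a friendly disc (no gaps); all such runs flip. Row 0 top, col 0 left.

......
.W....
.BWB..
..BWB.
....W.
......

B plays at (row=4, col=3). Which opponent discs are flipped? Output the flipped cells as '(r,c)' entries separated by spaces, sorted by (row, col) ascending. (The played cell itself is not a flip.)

Dir NW: first cell 'B' (not opp) -> no flip
Dir N: opp run (3,3) capped by B -> flip
Dir NE: first cell 'B' (not opp) -> no flip
Dir W: first cell '.' (not opp) -> no flip
Dir E: opp run (4,4), next='.' -> no flip
Dir SW: first cell '.' (not opp) -> no flip
Dir S: first cell '.' (not opp) -> no flip
Dir SE: first cell '.' (not opp) -> no flip

Answer: (3,3)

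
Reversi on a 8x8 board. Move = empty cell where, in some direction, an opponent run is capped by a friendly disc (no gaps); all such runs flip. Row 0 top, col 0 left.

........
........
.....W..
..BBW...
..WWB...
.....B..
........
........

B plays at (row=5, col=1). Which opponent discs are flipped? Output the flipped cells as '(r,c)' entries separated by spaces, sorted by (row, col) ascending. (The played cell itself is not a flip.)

Answer: (4,2)

Derivation:
Dir NW: first cell '.' (not opp) -> no flip
Dir N: first cell '.' (not opp) -> no flip
Dir NE: opp run (4,2) capped by B -> flip
Dir W: first cell '.' (not opp) -> no flip
Dir E: first cell '.' (not opp) -> no flip
Dir SW: first cell '.' (not opp) -> no flip
Dir S: first cell '.' (not opp) -> no flip
Dir SE: first cell '.' (not opp) -> no flip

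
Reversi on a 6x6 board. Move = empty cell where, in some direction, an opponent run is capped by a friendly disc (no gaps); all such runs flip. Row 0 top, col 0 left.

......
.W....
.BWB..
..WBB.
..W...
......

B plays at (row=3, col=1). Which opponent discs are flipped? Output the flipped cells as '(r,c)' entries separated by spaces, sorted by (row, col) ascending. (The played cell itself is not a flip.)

Dir NW: first cell '.' (not opp) -> no flip
Dir N: first cell 'B' (not opp) -> no flip
Dir NE: opp run (2,2), next='.' -> no flip
Dir W: first cell '.' (not opp) -> no flip
Dir E: opp run (3,2) capped by B -> flip
Dir SW: first cell '.' (not opp) -> no flip
Dir S: first cell '.' (not opp) -> no flip
Dir SE: opp run (4,2), next='.' -> no flip

Answer: (3,2)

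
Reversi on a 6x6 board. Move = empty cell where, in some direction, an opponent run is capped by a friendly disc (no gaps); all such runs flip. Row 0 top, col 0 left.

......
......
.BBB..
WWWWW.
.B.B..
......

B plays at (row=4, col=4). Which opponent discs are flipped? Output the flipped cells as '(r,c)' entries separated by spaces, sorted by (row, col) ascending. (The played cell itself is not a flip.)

Dir NW: opp run (3,3) capped by B -> flip
Dir N: opp run (3,4), next='.' -> no flip
Dir NE: first cell '.' (not opp) -> no flip
Dir W: first cell 'B' (not opp) -> no flip
Dir E: first cell '.' (not opp) -> no flip
Dir SW: first cell '.' (not opp) -> no flip
Dir S: first cell '.' (not opp) -> no flip
Dir SE: first cell '.' (not opp) -> no flip

Answer: (3,3)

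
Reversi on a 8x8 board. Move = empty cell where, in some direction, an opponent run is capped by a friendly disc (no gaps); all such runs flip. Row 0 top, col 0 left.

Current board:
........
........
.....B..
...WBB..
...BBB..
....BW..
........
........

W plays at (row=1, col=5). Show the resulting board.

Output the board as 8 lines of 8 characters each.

Place W at (1,5); scan 8 dirs for brackets.
Dir NW: first cell '.' (not opp) -> no flip
Dir N: first cell '.' (not opp) -> no flip
Dir NE: first cell '.' (not opp) -> no flip
Dir W: first cell '.' (not opp) -> no flip
Dir E: first cell '.' (not opp) -> no flip
Dir SW: first cell '.' (not opp) -> no flip
Dir S: opp run (2,5) (3,5) (4,5) capped by W -> flip
Dir SE: first cell '.' (not opp) -> no flip
All flips: (2,5) (3,5) (4,5)

Answer: ........
.....W..
.....W..
...WBW..
...BBW..
....BW..
........
........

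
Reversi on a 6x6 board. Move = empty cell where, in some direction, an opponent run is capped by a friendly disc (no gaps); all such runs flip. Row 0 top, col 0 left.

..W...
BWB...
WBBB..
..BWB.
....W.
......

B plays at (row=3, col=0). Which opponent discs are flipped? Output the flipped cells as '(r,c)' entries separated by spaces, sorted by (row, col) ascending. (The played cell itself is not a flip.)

Answer: (2,0)

Derivation:
Dir NW: edge -> no flip
Dir N: opp run (2,0) capped by B -> flip
Dir NE: first cell 'B' (not opp) -> no flip
Dir W: edge -> no flip
Dir E: first cell '.' (not opp) -> no flip
Dir SW: edge -> no flip
Dir S: first cell '.' (not opp) -> no flip
Dir SE: first cell '.' (not opp) -> no flip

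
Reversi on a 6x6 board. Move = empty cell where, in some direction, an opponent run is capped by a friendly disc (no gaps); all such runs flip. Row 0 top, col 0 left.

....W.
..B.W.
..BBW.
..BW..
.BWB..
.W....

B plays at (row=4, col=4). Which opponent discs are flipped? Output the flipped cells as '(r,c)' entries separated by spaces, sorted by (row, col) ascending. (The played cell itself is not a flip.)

Answer: (3,3)

Derivation:
Dir NW: opp run (3,3) capped by B -> flip
Dir N: first cell '.' (not opp) -> no flip
Dir NE: first cell '.' (not opp) -> no flip
Dir W: first cell 'B' (not opp) -> no flip
Dir E: first cell '.' (not opp) -> no flip
Dir SW: first cell '.' (not opp) -> no flip
Dir S: first cell '.' (not opp) -> no flip
Dir SE: first cell '.' (not opp) -> no flip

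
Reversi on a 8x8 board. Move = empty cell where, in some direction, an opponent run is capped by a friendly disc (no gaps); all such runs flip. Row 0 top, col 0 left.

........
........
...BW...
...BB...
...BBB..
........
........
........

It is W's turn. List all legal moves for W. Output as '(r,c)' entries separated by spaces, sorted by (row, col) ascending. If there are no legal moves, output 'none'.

Answer: (2,2) (4,2) (5,4)

Derivation:
(1,2): no bracket -> illegal
(1,3): no bracket -> illegal
(1,4): no bracket -> illegal
(2,2): flips 1 -> legal
(2,5): no bracket -> illegal
(3,2): no bracket -> illegal
(3,5): no bracket -> illegal
(3,6): no bracket -> illegal
(4,2): flips 1 -> legal
(4,6): no bracket -> illegal
(5,2): no bracket -> illegal
(5,3): no bracket -> illegal
(5,4): flips 2 -> legal
(5,5): no bracket -> illegal
(5,6): no bracket -> illegal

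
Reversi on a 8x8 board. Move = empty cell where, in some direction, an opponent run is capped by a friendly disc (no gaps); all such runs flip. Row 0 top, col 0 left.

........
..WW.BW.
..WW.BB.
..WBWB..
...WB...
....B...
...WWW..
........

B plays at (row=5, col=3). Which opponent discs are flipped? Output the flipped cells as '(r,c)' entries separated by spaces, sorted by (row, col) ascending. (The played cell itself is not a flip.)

Answer: (4,3)

Derivation:
Dir NW: first cell '.' (not opp) -> no flip
Dir N: opp run (4,3) capped by B -> flip
Dir NE: first cell 'B' (not opp) -> no flip
Dir W: first cell '.' (not opp) -> no flip
Dir E: first cell 'B' (not opp) -> no flip
Dir SW: first cell '.' (not opp) -> no flip
Dir S: opp run (6,3), next='.' -> no flip
Dir SE: opp run (6,4), next='.' -> no flip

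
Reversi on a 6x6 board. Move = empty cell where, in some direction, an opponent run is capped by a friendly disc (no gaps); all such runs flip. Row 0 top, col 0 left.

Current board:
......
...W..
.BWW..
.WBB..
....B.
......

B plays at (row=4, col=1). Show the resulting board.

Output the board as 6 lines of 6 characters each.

Answer: ......
...W..
.BWW..
.BBB..
.B..B.
......

Derivation:
Place B at (4,1); scan 8 dirs for brackets.
Dir NW: first cell '.' (not opp) -> no flip
Dir N: opp run (3,1) capped by B -> flip
Dir NE: first cell 'B' (not opp) -> no flip
Dir W: first cell '.' (not opp) -> no flip
Dir E: first cell '.' (not opp) -> no flip
Dir SW: first cell '.' (not opp) -> no flip
Dir S: first cell '.' (not opp) -> no flip
Dir SE: first cell '.' (not opp) -> no flip
All flips: (3,1)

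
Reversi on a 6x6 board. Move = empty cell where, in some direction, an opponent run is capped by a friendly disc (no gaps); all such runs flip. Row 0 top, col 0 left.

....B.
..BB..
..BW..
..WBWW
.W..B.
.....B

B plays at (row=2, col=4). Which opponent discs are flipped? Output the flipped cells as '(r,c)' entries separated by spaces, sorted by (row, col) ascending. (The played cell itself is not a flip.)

Dir NW: first cell 'B' (not opp) -> no flip
Dir N: first cell '.' (not opp) -> no flip
Dir NE: first cell '.' (not opp) -> no flip
Dir W: opp run (2,3) capped by B -> flip
Dir E: first cell '.' (not opp) -> no flip
Dir SW: first cell 'B' (not opp) -> no flip
Dir S: opp run (3,4) capped by B -> flip
Dir SE: opp run (3,5), next=edge -> no flip

Answer: (2,3) (3,4)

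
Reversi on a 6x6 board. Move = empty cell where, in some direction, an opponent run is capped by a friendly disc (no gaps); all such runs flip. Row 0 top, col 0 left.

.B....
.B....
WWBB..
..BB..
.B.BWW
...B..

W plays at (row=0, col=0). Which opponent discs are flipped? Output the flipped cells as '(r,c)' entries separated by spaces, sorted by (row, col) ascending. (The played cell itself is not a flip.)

Answer: (1,1) (2,2) (3,3)

Derivation:
Dir NW: edge -> no flip
Dir N: edge -> no flip
Dir NE: edge -> no flip
Dir W: edge -> no flip
Dir E: opp run (0,1), next='.' -> no flip
Dir SW: edge -> no flip
Dir S: first cell '.' (not opp) -> no flip
Dir SE: opp run (1,1) (2,2) (3,3) capped by W -> flip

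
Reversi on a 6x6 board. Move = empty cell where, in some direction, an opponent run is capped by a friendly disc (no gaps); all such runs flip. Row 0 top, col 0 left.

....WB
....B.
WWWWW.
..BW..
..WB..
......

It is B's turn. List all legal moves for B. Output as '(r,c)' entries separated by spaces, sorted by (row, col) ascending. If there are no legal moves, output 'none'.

Answer: (0,3) (1,0) (1,2) (1,3) (3,4) (4,1) (5,2)

Derivation:
(0,3): flips 1 -> legal
(1,0): flips 1 -> legal
(1,1): no bracket -> illegal
(1,2): flips 1 -> legal
(1,3): flips 2 -> legal
(1,5): no bracket -> illegal
(2,5): no bracket -> illegal
(3,0): no bracket -> illegal
(3,1): no bracket -> illegal
(3,4): flips 2 -> legal
(3,5): no bracket -> illegal
(4,1): flips 1 -> legal
(4,4): no bracket -> illegal
(5,1): no bracket -> illegal
(5,2): flips 1 -> legal
(5,3): no bracket -> illegal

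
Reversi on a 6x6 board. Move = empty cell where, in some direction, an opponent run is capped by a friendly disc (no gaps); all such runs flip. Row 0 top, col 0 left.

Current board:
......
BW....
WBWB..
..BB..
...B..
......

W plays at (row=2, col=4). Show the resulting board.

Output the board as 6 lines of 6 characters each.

Place W at (2,4); scan 8 dirs for brackets.
Dir NW: first cell '.' (not opp) -> no flip
Dir N: first cell '.' (not opp) -> no flip
Dir NE: first cell '.' (not opp) -> no flip
Dir W: opp run (2,3) capped by W -> flip
Dir E: first cell '.' (not opp) -> no flip
Dir SW: opp run (3,3), next='.' -> no flip
Dir S: first cell '.' (not opp) -> no flip
Dir SE: first cell '.' (not opp) -> no flip
All flips: (2,3)

Answer: ......
BW....
WBWWW.
..BB..
...B..
......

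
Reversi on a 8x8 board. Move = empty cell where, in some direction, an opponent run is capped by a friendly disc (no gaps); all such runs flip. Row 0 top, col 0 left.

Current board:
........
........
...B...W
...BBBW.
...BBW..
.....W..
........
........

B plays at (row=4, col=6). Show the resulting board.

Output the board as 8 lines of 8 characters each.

Place B at (4,6); scan 8 dirs for brackets.
Dir NW: first cell 'B' (not opp) -> no flip
Dir N: opp run (3,6), next='.' -> no flip
Dir NE: first cell '.' (not opp) -> no flip
Dir W: opp run (4,5) capped by B -> flip
Dir E: first cell '.' (not opp) -> no flip
Dir SW: opp run (5,5), next='.' -> no flip
Dir S: first cell '.' (not opp) -> no flip
Dir SE: first cell '.' (not opp) -> no flip
All flips: (4,5)

Answer: ........
........
...B...W
...BBBW.
...BBBB.
.....W..
........
........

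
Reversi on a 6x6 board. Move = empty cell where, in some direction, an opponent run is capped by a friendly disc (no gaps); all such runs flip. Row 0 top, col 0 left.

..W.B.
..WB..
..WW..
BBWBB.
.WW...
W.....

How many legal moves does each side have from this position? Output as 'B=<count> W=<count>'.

-- B to move --
(0,1): flips 2 -> legal
(0,3): no bracket -> illegal
(1,1): flips 2 -> legal
(1,4): no bracket -> illegal
(2,1): no bracket -> illegal
(2,4): no bracket -> illegal
(4,0): no bracket -> illegal
(4,3): no bracket -> illegal
(5,1): flips 2 -> legal
(5,2): flips 1 -> legal
(5,3): flips 1 -> legal
B mobility = 5
-- W to move --
(0,3): flips 1 -> legal
(0,5): no bracket -> illegal
(1,4): flips 1 -> legal
(1,5): no bracket -> illegal
(2,0): flips 1 -> legal
(2,1): flips 1 -> legal
(2,4): flips 2 -> legal
(2,5): no bracket -> illegal
(3,5): flips 2 -> legal
(4,0): flips 1 -> legal
(4,3): flips 1 -> legal
(4,4): flips 1 -> legal
(4,5): flips 1 -> legal
W mobility = 10

Answer: B=5 W=10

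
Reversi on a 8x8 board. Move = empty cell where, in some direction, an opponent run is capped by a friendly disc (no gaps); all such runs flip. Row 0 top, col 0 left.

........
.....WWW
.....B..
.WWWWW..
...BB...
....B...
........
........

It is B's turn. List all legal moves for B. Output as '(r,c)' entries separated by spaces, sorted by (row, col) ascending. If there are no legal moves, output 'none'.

Answer: (0,5) (0,7) (2,1) (2,2) (2,3) (2,4) (2,6) (4,5)

Derivation:
(0,4): no bracket -> illegal
(0,5): flips 1 -> legal
(0,6): no bracket -> illegal
(0,7): flips 1 -> legal
(1,4): no bracket -> illegal
(2,0): no bracket -> illegal
(2,1): flips 1 -> legal
(2,2): flips 1 -> legal
(2,3): flips 1 -> legal
(2,4): flips 1 -> legal
(2,6): flips 1 -> legal
(2,7): no bracket -> illegal
(3,0): no bracket -> illegal
(3,6): no bracket -> illegal
(4,0): no bracket -> illegal
(4,1): no bracket -> illegal
(4,2): no bracket -> illegal
(4,5): flips 1 -> legal
(4,6): no bracket -> illegal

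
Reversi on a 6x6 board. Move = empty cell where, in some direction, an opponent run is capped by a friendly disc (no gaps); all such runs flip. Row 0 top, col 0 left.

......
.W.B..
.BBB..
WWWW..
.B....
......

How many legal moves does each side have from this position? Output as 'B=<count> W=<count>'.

-- B to move --
(0,0): flips 1 -> legal
(0,1): flips 1 -> legal
(0,2): no bracket -> illegal
(1,0): no bracket -> illegal
(1,2): no bracket -> illegal
(2,0): no bracket -> illegal
(2,4): no bracket -> illegal
(3,4): no bracket -> illegal
(4,0): flips 1 -> legal
(4,2): flips 1 -> legal
(4,3): flips 2 -> legal
(4,4): flips 1 -> legal
B mobility = 6
-- W to move --
(0,2): no bracket -> illegal
(0,3): flips 2 -> legal
(0,4): flips 2 -> legal
(1,0): flips 1 -> legal
(1,2): flips 2 -> legal
(1,4): flips 1 -> legal
(2,0): no bracket -> illegal
(2,4): no bracket -> illegal
(3,4): no bracket -> illegal
(4,0): no bracket -> illegal
(4,2): no bracket -> illegal
(5,0): flips 1 -> legal
(5,1): flips 1 -> legal
(5,2): flips 1 -> legal
W mobility = 8

Answer: B=6 W=8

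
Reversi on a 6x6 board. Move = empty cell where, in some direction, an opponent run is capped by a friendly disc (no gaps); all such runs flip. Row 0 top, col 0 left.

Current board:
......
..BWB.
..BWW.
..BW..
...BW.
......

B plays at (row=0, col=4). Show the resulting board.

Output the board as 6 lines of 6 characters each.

Place B at (0,4); scan 8 dirs for brackets.
Dir NW: edge -> no flip
Dir N: edge -> no flip
Dir NE: edge -> no flip
Dir W: first cell '.' (not opp) -> no flip
Dir E: first cell '.' (not opp) -> no flip
Dir SW: opp run (1,3) capped by B -> flip
Dir S: first cell 'B' (not opp) -> no flip
Dir SE: first cell '.' (not opp) -> no flip
All flips: (1,3)

Answer: ....B.
..BBB.
..BWW.
..BW..
...BW.
......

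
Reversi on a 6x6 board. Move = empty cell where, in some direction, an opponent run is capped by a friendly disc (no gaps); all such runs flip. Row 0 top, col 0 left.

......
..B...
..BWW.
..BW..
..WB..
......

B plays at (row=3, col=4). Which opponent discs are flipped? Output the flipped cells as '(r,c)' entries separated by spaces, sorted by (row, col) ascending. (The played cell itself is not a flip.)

Dir NW: opp run (2,3) capped by B -> flip
Dir N: opp run (2,4), next='.' -> no flip
Dir NE: first cell '.' (not opp) -> no flip
Dir W: opp run (3,3) capped by B -> flip
Dir E: first cell '.' (not opp) -> no flip
Dir SW: first cell 'B' (not opp) -> no flip
Dir S: first cell '.' (not opp) -> no flip
Dir SE: first cell '.' (not opp) -> no flip

Answer: (2,3) (3,3)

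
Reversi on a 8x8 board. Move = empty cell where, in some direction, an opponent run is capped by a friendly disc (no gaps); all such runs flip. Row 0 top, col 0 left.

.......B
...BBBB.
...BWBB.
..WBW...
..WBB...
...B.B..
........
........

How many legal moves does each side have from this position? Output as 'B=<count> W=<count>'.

Answer: B=6 W=11

Derivation:
-- B to move --
(2,1): flips 1 -> legal
(2,2): no bracket -> illegal
(3,1): flips 2 -> legal
(3,5): flips 2 -> legal
(4,1): flips 2 -> legal
(4,5): flips 1 -> legal
(5,1): flips 1 -> legal
(5,2): no bracket -> illegal
B mobility = 6
-- W to move --
(0,2): flips 1 -> legal
(0,3): no bracket -> illegal
(0,4): flips 1 -> legal
(0,5): flips 2 -> legal
(0,6): flips 1 -> legal
(1,2): flips 1 -> legal
(1,7): no bracket -> illegal
(2,2): flips 1 -> legal
(2,7): flips 2 -> legal
(3,5): no bracket -> illegal
(3,6): no bracket -> illegal
(3,7): no bracket -> illegal
(4,5): flips 2 -> legal
(4,6): no bracket -> illegal
(5,2): flips 1 -> legal
(5,4): flips 2 -> legal
(5,6): no bracket -> illegal
(6,2): no bracket -> illegal
(6,3): no bracket -> illegal
(6,4): flips 1 -> legal
(6,5): no bracket -> illegal
(6,6): no bracket -> illegal
W mobility = 11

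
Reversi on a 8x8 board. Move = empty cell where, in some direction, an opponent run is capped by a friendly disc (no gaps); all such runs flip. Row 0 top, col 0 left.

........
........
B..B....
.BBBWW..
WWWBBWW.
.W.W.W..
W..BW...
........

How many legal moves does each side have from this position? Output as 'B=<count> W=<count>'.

Answer: B=13 W=11

Derivation:
-- B to move --
(2,4): flips 1 -> legal
(2,5): flips 1 -> legal
(2,6): flips 1 -> legal
(3,0): no bracket -> illegal
(3,6): flips 2 -> legal
(3,7): no bracket -> illegal
(4,7): flips 2 -> legal
(5,0): flips 1 -> legal
(5,2): flips 1 -> legal
(5,4): no bracket -> illegal
(5,6): flips 2 -> legal
(5,7): no bracket -> illegal
(6,1): flips 2 -> legal
(6,2): flips 1 -> legal
(6,5): flips 1 -> legal
(6,6): flips 1 -> legal
(7,0): no bracket -> illegal
(7,1): no bracket -> illegal
(7,3): no bracket -> illegal
(7,4): no bracket -> illegal
(7,5): flips 3 -> legal
B mobility = 13
-- W to move --
(1,0): no bracket -> illegal
(1,1): no bracket -> illegal
(1,2): flips 1 -> legal
(1,3): flips 3 -> legal
(1,4): flips 2 -> legal
(2,1): flips 1 -> legal
(2,2): flips 4 -> legal
(2,4): flips 1 -> legal
(3,0): flips 3 -> legal
(5,2): flips 1 -> legal
(5,4): flips 1 -> legal
(6,2): flips 1 -> legal
(7,2): no bracket -> illegal
(7,3): flips 1 -> legal
(7,4): no bracket -> illegal
W mobility = 11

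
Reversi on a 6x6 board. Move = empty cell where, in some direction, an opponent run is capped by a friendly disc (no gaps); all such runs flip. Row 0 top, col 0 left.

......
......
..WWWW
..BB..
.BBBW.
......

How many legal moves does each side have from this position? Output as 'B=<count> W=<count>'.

Answer: B=7 W=5

Derivation:
-- B to move --
(1,1): flips 1 -> legal
(1,2): flips 1 -> legal
(1,3): flips 1 -> legal
(1,4): flips 1 -> legal
(1,5): flips 1 -> legal
(2,1): no bracket -> illegal
(3,1): no bracket -> illegal
(3,4): no bracket -> illegal
(3,5): no bracket -> illegal
(4,5): flips 1 -> legal
(5,3): no bracket -> illegal
(5,4): no bracket -> illegal
(5,5): flips 1 -> legal
B mobility = 7
-- W to move --
(2,1): no bracket -> illegal
(3,0): no bracket -> illegal
(3,1): no bracket -> illegal
(3,4): no bracket -> illegal
(4,0): flips 3 -> legal
(5,0): flips 2 -> legal
(5,1): flips 2 -> legal
(5,2): flips 2 -> legal
(5,3): flips 2 -> legal
(5,4): no bracket -> illegal
W mobility = 5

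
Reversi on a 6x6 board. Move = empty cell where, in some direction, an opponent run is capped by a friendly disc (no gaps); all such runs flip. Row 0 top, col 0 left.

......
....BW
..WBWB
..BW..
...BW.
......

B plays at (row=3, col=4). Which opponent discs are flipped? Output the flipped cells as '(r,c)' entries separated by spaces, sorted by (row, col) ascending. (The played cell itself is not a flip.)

Answer: (2,4) (3,3)

Derivation:
Dir NW: first cell 'B' (not opp) -> no flip
Dir N: opp run (2,4) capped by B -> flip
Dir NE: first cell 'B' (not opp) -> no flip
Dir W: opp run (3,3) capped by B -> flip
Dir E: first cell '.' (not opp) -> no flip
Dir SW: first cell 'B' (not opp) -> no flip
Dir S: opp run (4,4), next='.' -> no flip
Dir SE: first cell '.' (not opp) -> no flip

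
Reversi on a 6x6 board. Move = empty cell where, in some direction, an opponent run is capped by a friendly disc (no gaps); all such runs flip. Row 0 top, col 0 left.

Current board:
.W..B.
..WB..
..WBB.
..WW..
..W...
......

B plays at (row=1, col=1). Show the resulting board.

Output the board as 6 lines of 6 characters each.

Place B at (1,1); scan 8 dirs for brackets.
Dir NW: first cell '.' (not opp) -> no flip
Dir N: opp run (0,1), next=edge -> no flip
Dir NE: first cell '.' (not opp) -> no flip
Dir W: first cell '.' (not opp) -> no flip
Dir E: opp run (1,2) capped by B -> flip
Dir SW: first cell '.' (not opp) -> no flip
Dir S: first cell '.' (not opp) -> no flip
Dir SE: opp run (2,2) (3,3), next='.' -> no flip
All flips: (1,2)

Answer: .W..B.
.BBB..
..WBB.
..WW..
..W...
......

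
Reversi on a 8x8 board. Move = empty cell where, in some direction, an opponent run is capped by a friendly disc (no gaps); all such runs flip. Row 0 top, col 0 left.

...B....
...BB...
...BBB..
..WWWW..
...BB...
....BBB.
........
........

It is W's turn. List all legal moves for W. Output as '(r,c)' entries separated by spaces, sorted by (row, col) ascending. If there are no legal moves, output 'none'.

(0,2): flips 2 -> legal
(0,4): flips 2 -> legal
(0,5): flips 2 -> legal
(1,2): flips 1 -> legal
(1,5): flips 2 -> legal
(1,6): flips 1 -> legal
(2,2): no bracket -> illegal
(2,6): no bracket -> illegal
(3,6): no bracket -> illegal
(4,2): no bracket -> illegal
(4,5): no bracket -> illegal
(4,6): no bracket -> illegal
(4,7): no bracket -> illegal
(5,2): flips 1 -> legal
(5,3): flips 2 -> legal
(5,7): no bracket -> illegal
(6,3): no bracket -> illegal
(6,4): flips 2 -> legal
(6,5): flips 2 -> legal
(6,6): flips 2 -> legal
(6,7): no bracket -> illegal

Answer: (0,2) (0,4) (0,5) (1,2) (1,5) (1,6) (5,2) (5,3) (6,4) (6,5) (6,6)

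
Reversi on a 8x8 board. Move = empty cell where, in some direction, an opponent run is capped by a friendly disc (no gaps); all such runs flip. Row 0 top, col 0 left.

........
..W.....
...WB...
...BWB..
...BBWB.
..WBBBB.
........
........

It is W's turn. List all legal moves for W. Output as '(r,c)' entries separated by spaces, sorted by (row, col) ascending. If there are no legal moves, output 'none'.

Answer: (1,4) (2,5) (3,2) (3,6) (4,2) (4,7) (5,7) (6,3) (6,4) (6,5) (6,7)

Derivation:
(1,3): no bracket -> illegal
(1,4): flips 1 -> legal
(1,5): no bracket -> illegal
(2,2): no bracket -> illegal
(2,5): flips 2 -> legal
(2,6): no bracket -> illegal
(3,2): flips 1 -> legal
(3,6): flips 1 -> legal
(3,7): no bracket -> illegal
(4,2): flips 2 -> legal
(4,7): flips 1 -> legal
(5,7): flips 4 -> legal
(6,2): no bracket -> illegal
(6,3): flips 4 -> legal
(6,4): flips 2 -> legal
(6,5): flips 1 -> legal
(6,6): no bracket -> illegal
(6,7): flips 1 -> legal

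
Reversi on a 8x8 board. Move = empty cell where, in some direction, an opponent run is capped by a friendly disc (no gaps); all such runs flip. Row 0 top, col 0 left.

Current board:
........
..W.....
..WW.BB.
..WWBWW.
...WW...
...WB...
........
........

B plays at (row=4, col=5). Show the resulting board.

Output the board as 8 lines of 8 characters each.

Place B at (4,5); scan 8 dirs for brackets.
Dir NW: first cell 'B' (not opp) -> no flip
Dir N: opp run (3,5) capped by B -> flip
Dir NE: opp run (3,6), next='.' -> no flip
Dir W: opp run (4,4) (4,3), next='.' -> no flip
Dir E: first cell '.' (not opp) -> no flip
Dir SW: first cell 'B' (not opp) -> no flip
Dir S: first cell '.' (not opp) -> no flip
Dir SE: first cell '.' (not opp) -> no flip
All flips: (3,5)

Answer: ........
..W.....
..WW.BB.
..WWBBW.
...WWB..
...WB...
........
........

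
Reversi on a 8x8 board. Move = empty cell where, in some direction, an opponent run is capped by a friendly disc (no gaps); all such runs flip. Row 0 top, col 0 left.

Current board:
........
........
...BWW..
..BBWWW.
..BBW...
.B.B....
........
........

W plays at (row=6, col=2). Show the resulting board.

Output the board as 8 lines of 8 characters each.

Answer: ........
........
...BWW..
..BBWWW.
..BBW...
.B.W....
..W.....
........

Derivation:
Place W at (6,2); scan 8 dirs for brackets.
Dir NW: opp run (5,1), next='.' -> no flip
Dir N: first cell '.' (not opp) -> no flip
Dir NE: opp run (5,3) capped by W -> flip
Dir W: first cell '.' (not opp) -> no flip
Dir E: first cell '.' (not opp) -> no flip
Dir SW: first cell '.' (not opp) -> no flip
Dir S: first cell '.' (not opp) -> no flip
Dir SE: first cell '.' (not opp) -> no flip
All flips: (5,3)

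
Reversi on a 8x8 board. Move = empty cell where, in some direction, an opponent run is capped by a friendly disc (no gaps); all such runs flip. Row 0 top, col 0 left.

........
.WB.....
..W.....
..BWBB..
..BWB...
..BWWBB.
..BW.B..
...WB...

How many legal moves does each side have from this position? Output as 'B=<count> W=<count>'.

Answer: B=5 W=18

Derivation:
-- B to move --
(0,0): flips 3 -> legal
(0,1): no bracket -> illegal
(0,2): no bracket -> illegal
(1,0): flips 1 -> legal
(1,3): no bracket -> illegal
(2,0): no bracket -> illegal
(2,1): no bracket -> illegal
(2,3): no bracket -> illegal
(2,4): flips 1 -> legal
(3,1): no bracket -> illegal
(4,5): no bracket -> illegal
(6,4): flips 3 -> legal
(7,2): flips 1 -> legal
B mobility = 5
-- W to move --
(0,1): no bracket -> illegal
(0,2): flips 1 -> legal
(0,3): no bracket -> illegal
(1,3): flips 1 -> legal
(2,1): flips 1 -> legal
(2,3): no bracket -> illegal
(2,4): flips 2 -> legal
(2,5): flips 1 -> legal
(2,6): flips 2 -> legal
(3,1): flips 2 -> legal
(3,6): flips 2 -> legal
(4,1): flips 2 -> legal
(4,5): flips 1 -> legal
(4,6): no bracket -> illegal
(4,7): no bracket -> illegal
(5,1): flips 3 -> legal
(5,7): flips 2 -> legal
(6,1): flips 2 -> legal
(6,4): no bracket -> illegal
(6,6): flips 2 -> legal
(6,7): no bracket -> illegal
(7,1): flips 1 -> legal
(7,2): flips 4 -> legal
(7,5): flips 1 -> legal
(7,6): flips 1 -> legal
W mobility = 18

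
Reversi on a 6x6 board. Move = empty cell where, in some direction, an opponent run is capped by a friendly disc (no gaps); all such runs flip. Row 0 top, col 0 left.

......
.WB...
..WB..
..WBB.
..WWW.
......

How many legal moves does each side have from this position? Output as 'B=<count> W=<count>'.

Answer: B=10 W=6

Derivation:
-- B to move --
(0,0): flips 2 -> legal
(0,1): no bracket -> illegal
(0,2): no bracket -> illegal
(1,0): flips 1 -> legal
(1,3): no bracket -> illegal
(2,0): no bracket -> illegal
(2,1): flips 1 -> legal
(3,1): flips 1 -> legal
(3,5): no bracket -> illegal
(4,1): flips 1 -> legal
(4,5): no bracket -> illegal
(5,1): flips 1 -> legal
(5,2): flips 4 -> legal
(5,3): flips 1 -> legal
(5,4): flips 1 -> legal
(5,5): flips 1 -> legal
B mobility = 10
-- W to move --
(0,1): no bracket -> illegal
(0,2): flips 1 -> legal
(0,3): no bracket -> illegal
(1,3): flips 3 -> legal
(1,4): flips 1 -> legal
(2,1): no bracket -> illegal
(2,4): flips 3 -> legal
(2,5): flips 1 -> legal
(3,5): flips 2 -> legal
(4,5): no bracket -> illegal
W mobility = 6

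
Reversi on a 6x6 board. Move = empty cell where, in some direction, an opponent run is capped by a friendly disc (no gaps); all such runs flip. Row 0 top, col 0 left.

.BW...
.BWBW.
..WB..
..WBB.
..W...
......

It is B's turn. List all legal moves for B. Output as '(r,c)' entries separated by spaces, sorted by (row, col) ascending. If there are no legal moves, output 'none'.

(0,3): flips 1 -> legal
(0,4): no bracket -> illegal
(0,5): flips 1 -> legal
(1,5): flips 1 -> legal
(2,1): flips 1 -> legal
(2,4): no bracket -> illegal
(2,5): no bracket -> illegal
(3,1): flips 2 -> legal
(4,1): flips 1 -> legal
(4,3): no bracket -> illegal
(5,1): flips 1 -> legal
(5,2): no bracket -> illegal
(5,3): no bracket -> illegal

Answer: (0,3) (0,5) (1,5) (2,1) (3,1) (4,1) (5,1)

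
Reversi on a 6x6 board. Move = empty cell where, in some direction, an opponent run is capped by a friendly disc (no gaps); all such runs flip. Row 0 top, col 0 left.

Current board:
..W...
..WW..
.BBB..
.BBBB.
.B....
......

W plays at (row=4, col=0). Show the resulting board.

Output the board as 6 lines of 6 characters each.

Place W at (4,0); scan 8 dirs for brackets.
Dir NW: edge -> no flip
Dir N: first cell '.' (not opp) -> no flip
Dir NE: opp run (3,1) (2,2) capped by W -> flip
Dir W: edge -> no flip
Dir E: opp run (4,1), next='.' -> no flip
Dir SW: edge -> no flip
Dir S: first cell '.' (not opp) -> no flip
Dir SE: first cell '.' (not opp) -> no flip
All flips: (2,2) (3,1)

Answer: ..W...
..WW..
.BWB..
.WBBB.
WB....
......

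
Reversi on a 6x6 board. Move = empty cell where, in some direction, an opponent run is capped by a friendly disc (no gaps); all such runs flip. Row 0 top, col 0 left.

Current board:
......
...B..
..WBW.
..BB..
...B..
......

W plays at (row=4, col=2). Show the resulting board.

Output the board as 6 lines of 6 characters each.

Answer: ......
...B..
..WBW.
..WW..
..WB..
......

Derivation:
Place W at (4,2); scan 8 dirs for brackets.
Dir NW: first cell '.' (not opp) -> no flip
Dir N: opp run (3,2) capped by W -> flip
Dir NE: opp run (3,3) capped by W -> flip
Dir W: first cell '.' (not opp) -> no flip
Dir E: opp run (4,3), next='.' -> no flip
Dir SW: first cell '.' (not opp) -> no flip
Dir S: first cell '.' (not opp) -> no flip
Dir SE: first cell '.' (not opp) -> no flip
All flips: (3,2) (3,3)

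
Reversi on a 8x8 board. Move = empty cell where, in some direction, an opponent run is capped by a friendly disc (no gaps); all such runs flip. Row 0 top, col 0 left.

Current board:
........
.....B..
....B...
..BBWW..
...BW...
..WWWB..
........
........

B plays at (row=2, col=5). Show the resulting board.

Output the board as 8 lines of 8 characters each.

Place B at (2,5); scan 8 dirs for brackets.
Dir NW: first cell '.' (not opp) -> no flip
Dir N: first cell 'B' (not opp) -> no flip
Dir NE: first cell '.' (not opp) -> no flip
Dir W: first cell 'B' (not opp) -> no flip
Dir E: first cell '.' (not opp) -> no flip
Dir SW: opp run (3,4) capped by B -> flip
Dir S: opp run (3,5), next='.' -> no flip
Dir SE: first cell '.' (not opp) -> no flip
All flips: (3,4)

Answer: ........
.....B..
....BB..
..BBBW..
...BW...
..WWWB..
........
........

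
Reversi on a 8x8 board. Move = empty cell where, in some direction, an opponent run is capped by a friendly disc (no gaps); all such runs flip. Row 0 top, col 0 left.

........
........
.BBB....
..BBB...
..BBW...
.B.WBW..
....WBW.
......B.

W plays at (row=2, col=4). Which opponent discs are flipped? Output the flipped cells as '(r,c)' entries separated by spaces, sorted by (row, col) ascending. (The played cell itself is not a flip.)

Dir NW: first cell '.' (not opp) -> no flip
Dir N: first cell '.' (not opp) -> no flip
Dir NE: first cell '.' (not opp) -> no flip
Dir W: opp run (2,3) (2,2) (2,1), next='.' -> no flip
Dir E: first cell '.' (not opp) -> no flip
Dir SW: opp run (3,3) (4,2) (5,1), next='.' -> no flip
Dir S: opp run (3,4) capped by W -> flip
Dir SE: first cell '.' (not opp) -> no flip

Answer: (3,4)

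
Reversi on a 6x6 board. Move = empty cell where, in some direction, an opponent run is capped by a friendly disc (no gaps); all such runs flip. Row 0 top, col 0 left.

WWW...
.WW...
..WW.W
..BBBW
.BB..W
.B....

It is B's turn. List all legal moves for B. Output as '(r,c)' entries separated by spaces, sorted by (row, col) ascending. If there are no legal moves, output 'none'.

(0,3): no bracket -> illegal
(1,0): no bracket -> illegal
(1,3): flips 1 -> legal
(1,4): flips 1 -> legal
(1,5): no bracket -> illegal
(2,0): no bracket -> illegal
(2,1): no bracket -> illegal
(2,4): no bracket -> illegal
(3,1): no bracket -> illegal
(4,4): no bracket -> illegal
(5,4): no bracket -> illegal
(5,5): no bracket -> illegal

Answer: (1,3) (1,4)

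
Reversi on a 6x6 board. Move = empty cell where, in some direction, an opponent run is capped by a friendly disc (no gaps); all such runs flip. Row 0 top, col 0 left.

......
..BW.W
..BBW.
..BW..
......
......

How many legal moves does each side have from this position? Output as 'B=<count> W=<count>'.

Answer: B=7 W=3

Derivation:
-- B to move --
(0,2): no bracket -> illegal
(0,3): flips 1 -> legal
(0,4): flips 1 -> legal
(0,5): no bracket -> illegal
(1,4): flips 1 -> legal
(2,5): flips 1 -> legal
(3,4): flips 1 -> legal
(3,5): no bracket -> illegal
(4,2): no bracket -> illegal
(4,3): flips 1 -> legal
(4,4): flips 1 -> legal
B mobility = 7
-- W to move --
(0,1): no bracket -> illegal
(0,2): no bracket -> illegal
(0,3): no bracket -> illegal
(1,1): flips 2 -> legal
(1,4): no bracket -> illegal
(2,1): flips 2 -> legal
(3,1): flips 2 -> legal
(3,4): no bracket -> illegal
(4,1): no bracket -> illegal
(4,2): no bracket -> illegal
(4,3): no bracket -> illegal
W mobility = 3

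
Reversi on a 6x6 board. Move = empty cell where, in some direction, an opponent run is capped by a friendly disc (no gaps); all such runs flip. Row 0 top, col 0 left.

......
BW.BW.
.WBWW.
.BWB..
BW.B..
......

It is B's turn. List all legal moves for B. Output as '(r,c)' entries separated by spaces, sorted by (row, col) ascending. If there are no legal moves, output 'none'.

Answer: (0,0) (0,1) (1,2) (1,5) (2,0) (2,5) (3,5) (4,2) (5,1)

Derivation:
(0,0): flips 1 -> legal
(0,1): flips 2 -> legal
(0,2): no bracket -> illegal
(0,3): no bracket -> illegal
(0,4): no bracket -> illegal
(0,5): no bracket -> illegal
(1,2): flips 1 -> legal
(1,5): flips 2 -> legal
(2,0): flips 1 -> legal
(2,5): flips 2 -> legal
(3,0): no bracket -> illegal
(3,4): no bracket -> illegal
(3,5): flips 1 -> legal
(4,2): flips 2 -> legal
(5,0): no bracket -> illegal
(5,1): flips 1 -> legal
(5,2): no bracket -> illegal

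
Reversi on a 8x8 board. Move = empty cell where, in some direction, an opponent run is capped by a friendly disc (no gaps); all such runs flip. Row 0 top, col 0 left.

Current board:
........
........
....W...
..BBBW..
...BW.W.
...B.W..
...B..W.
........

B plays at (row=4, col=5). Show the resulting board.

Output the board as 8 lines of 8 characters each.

Place B at (4,5); scan 8 dirs for brackets.
Dir NW: first cell 'B' (not opp) -> no flip
Dir N: opp run (3,5), next='.' -> no flip
Dir NE: first cell '.' (not opp) -> no flip
Dir W: opp run (4,4) capped by B -> flip
Dir E: opp run (4,6), next='.' -> no flip
Dir SW: first cell '.' (not opp) -> no flip
Dir S: opp run (5,5), next='.' -> no flip
Dir SE: first cell '.' (not opp) -> no flip
All flips: (4,4)

Answer: ........
........
....W...
..BBBW..
...BBBW.
...B.W..
...B..W.
........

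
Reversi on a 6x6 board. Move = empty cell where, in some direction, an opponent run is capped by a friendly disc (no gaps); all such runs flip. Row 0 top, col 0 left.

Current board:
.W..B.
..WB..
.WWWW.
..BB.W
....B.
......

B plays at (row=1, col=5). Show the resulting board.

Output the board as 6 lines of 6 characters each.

Place B at (1,5); scan 8 dirs for brackets.
Dir NW: first cell 'B' (not opp) -> no flip
Dir N: first cell '.' (not opp) -> no flip
Dir NE: edge -> no flip
Dir W: first cell '.' (not opp) -> no flip
Dir E: edge -> no flip
Dir SW: opp run (2,4) capped by B -> flip
Dir S: first cell '.' (not opp) -> no flip
Dir SE: edge -> no flip
All flips: (2,4)

Answer: .W..B.
..WB.B
.WWWB.
..BB.W
....B.
......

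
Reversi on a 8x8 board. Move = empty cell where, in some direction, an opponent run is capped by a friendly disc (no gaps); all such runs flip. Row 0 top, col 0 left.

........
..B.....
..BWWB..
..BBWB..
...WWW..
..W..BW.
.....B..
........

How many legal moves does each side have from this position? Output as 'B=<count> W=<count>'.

-- B to move --
(1,3): flips 2 -> legal
(1,4): flips 1 -> legal
(1,5): flips 1 -> legal
(3,6): no bracket -> illegal
(4,1): no bracket -> illegal
(4,2): no bracket -> illegal
(4,6): no bracket -> illegal
(4,7): flips 1 -> legal
(5,1): no bracket -> illegal
(5,3): flips 2 -> legal
(5,4): flips 1 -> legal
(5,7): flips 1 -> legal
(6,1): flips 3 -> legal
(6,2): no bracket -> illegal
(6,3): no bracket -> illegal
(6,6): no bracket -> illegal
(6,7): flips 4 -> legal
B mobility = 9
-- W to move --
(0,1): flips 1 -> legal
(0,2): no bracket -> illegal
(0,3): no bracket -> illegal
(1,1): flips 2 -> legal
(1,3): no bracket -> illegal
(1,4): no bracket -> illegal
(1,5): flips 2 -> legal
(1,6): flips 1 -> legal
(2,1): flips 2 -> legal
(2,6): flips 2 -> legal
(3,1): flips 2 -> legal
(3,6): flips 1 -> legal
(4,1): flips 1 -> legal
(4,2): flips 1 -> legal
(4,6): flips 1 -> legal
(5,4): flips 1 -> legal
(6,4): no bracket -> illegal
(6,6): flips 1 -> legal
(7,4): flips 1 -> legal
(7,5): flips 2 -> legal
(7,6): no bracket -> illegal
W mobility = 15

Answer: B=9 W=15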